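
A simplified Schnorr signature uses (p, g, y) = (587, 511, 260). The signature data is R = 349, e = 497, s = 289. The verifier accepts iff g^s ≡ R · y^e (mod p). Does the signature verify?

verifies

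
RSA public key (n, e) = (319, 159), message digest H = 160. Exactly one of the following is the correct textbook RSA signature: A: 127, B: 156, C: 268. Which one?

Candidate A: Squares mod 319: 127^1≡127, 127^2≡179, 127^4≡141, 127^8≡103, 127^16≡82, 127^32≡25, 127^64≡306, 127^128≡169; 159 = 128 + 16 + 8 + 4 + 2 + 1, so 127^159 ≡ 169·82·103·141·179·127 ≡ 189 (mod 319)
Candidate B: Squares mod 319: 156^1≡156, 156^2≡92, 156^4≡170, 156^8≡190, 156^16≡53, 156^32≡257, 156^64≡16, 156^128≡256; 159 = 128 + 16 + 8 + 4 + 2 + 1, so 156^159 ≡ 256·53·190·170·92·156 ≡ 160 (mod 319)
  → matches H = 160
Candidate C: Squares mod 319: 268^1≡268, 268^2≡49, 268^4≡168, 268^8≡152, 268^16≡136, 268^32≡313, 268^64≡36, 268^128≡20; 159 = 128 + 16 + 8 + 4 + 2 + 1, so 268^159 ≡ 20·136·152·168·49·268 ≡ 190 (mod 319)

B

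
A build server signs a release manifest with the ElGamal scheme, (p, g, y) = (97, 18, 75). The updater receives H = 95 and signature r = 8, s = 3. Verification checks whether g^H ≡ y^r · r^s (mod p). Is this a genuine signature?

Left side g^H mod p:
18^2 = 324 ≡ 33
18^4 ≡ 33^2 = 1089 ≡ 22
18^8 ≡ 22^2 = 484 ≡ 96
18^16 ≡ 96^2 = 9216 ≡ 1
18^32 ≡ 1^2 = 1
18^64 ≡ 1^2 = 1
95 = 64 + 16 + 8 + 4 + 2 + 1, so 18^95 ≡ 1·1·96·22·33·18 ≡ 27 (mod 97)
Right side y^r · r^s mod p:
75^2 = 5625 ≡ 96
75^4 ≡ 96^2 = 9216 ≡ 1
75^8 ≡ 1^2 = 1
8^2 = 64
3 = 2 + 1, so 8^3 ≡ 64·8 ≡ 27 (mod 97)
1·27 = 27 ≡ 27 (mod 97)
27 ≡ 27 (mod 97), so the signature is genuine.

genuine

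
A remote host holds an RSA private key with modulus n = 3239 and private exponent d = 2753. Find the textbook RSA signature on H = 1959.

Squares mod 3239: H^1≡1959, H^2≡2705, H^4≡124, H^8≡2420, H^16≡288, H^32≡1969, H^64≡3117, H^128≡1928, H^256≡2051, H^512≡2379, H^1024≡1108, H^2048≡83
2753 = 2048 + 512 + 128 + 64 + 1, so H^2753 ≡ 83·2379·1928·3117·1959 ≡ 1549 (mod 3239)

1549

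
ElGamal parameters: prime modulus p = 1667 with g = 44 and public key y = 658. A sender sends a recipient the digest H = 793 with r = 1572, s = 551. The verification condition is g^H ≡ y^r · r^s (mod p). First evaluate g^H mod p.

14

44^2 = 1936 ≡ 269
44^4 ≡ 269^2 = 72361 ≡ 680
44^8 ≡ 680^2 = 462400 ≡ 641
44^16 ≡ 641^2 = 410881 ≡ 799
44^32 ≡ 799^2 = 638401 ≡ 1607
44^64 ≡ 1607^2 = 2582449 ≡ 266
44^128 ≡ 266^2 = 70756 ≡ 742
44^256 ≡ 742^2 = 550564 ≡ 454
44^512 ≡ 454^2 = 206116 ≡ 1075
793 = 512 + 256 + 16 + 8 + 1, so 44^793 ≡ 1075·454·799·641·44 ≡ 14 (mod 1667)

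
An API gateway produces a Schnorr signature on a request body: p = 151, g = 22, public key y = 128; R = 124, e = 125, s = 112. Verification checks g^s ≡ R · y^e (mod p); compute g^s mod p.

42

22^2 = 484 ≡ 31
22^4 ≡ 31^2 = 961 ≡ 55
22^8 ≡ 55^2 = 3025 ≡ 5
22^16 ≡ 5^2 = 25
22^32 ≡ 25^2 = 625 ≡ 21
22^64 ≡ 21^2 = 441 ≡ 139
112 = 64 + 32 + 16, so 22^112 ≡ 139·21·25 ≡ 42 (mod 151)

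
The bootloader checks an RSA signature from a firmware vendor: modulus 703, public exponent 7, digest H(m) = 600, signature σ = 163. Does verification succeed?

fails

σ^2 ≡ 163^2 = 26569 ≡ 558
σ^4 ≡ 558^2 = 311364 ≡ 638
7 = 4 + 2 + 1, so σ^7 ≡ 638·558·163 ≡ 220 (mod 703)
220 ≠ 600, so verification fails.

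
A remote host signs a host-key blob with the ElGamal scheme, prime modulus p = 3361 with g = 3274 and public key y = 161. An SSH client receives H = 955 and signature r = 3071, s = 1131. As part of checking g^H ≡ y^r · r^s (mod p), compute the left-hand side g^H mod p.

2779

Squares mod 3361: 3274^1≡3274, 3274^2≡847, 3274^4≡1516, 3274^8≡2693, 3274^16≡2572, 3274^32≡736, 3274^64≡575, 3274^128≡1247, 3274^256≡2227, 3274^512≡2054
955 = 512 + 256 + 128 + 32 + 16 + 8 + 2 + 1, so 3274^955 ≡ 2054·2227·1247·736·2572·2693·847·3274 ≡ 2779 (mod 3361)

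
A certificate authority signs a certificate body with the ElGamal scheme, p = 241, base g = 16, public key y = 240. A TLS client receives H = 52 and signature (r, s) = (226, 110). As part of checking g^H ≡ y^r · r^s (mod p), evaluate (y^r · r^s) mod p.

225

240^2 = 57600 ≡ 1
240^4 ≡ 1^2 = 1
240^8 ≡ 1^2 = 1
240^16 ≡ 1^2 = 1
240^32 ≡ 1^2 = 1
240^64 ≡ 1^2 = 1
240^128 ≡ 1^2 = 1
226 = 128 + 64 + 32 + 2, so 240^226 ≡ 1·1·1·1 ≡ 1 (mod 241)
226^2 = 51076 ≡ 225
226^4 ≡ 225^2 = 50625 ≡ 15
226^8 ≡ 15^2 = 225
226^16 ≡ 225^2 = 50625 ≡ 15
226^32 ≡ 15^2 = 225
226^64 ≡ 225^2 = 50625 ≡ 15
110 = 64 + 32 + 8 + 4 + 2, so 226^110 ≡ 15·225·225·15·225 ≡ 225 (mod 241)
y^r · r^s ≡ 1·225 = 225 ≡ 225 (mod 241)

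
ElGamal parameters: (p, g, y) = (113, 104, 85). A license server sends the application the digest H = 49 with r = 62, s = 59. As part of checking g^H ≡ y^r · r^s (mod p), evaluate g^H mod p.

69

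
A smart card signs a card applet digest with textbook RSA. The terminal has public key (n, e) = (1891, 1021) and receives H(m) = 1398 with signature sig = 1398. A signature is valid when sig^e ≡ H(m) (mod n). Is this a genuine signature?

genuine

sig^1021 mod 1891 = 1398
Since 1398 equals the digest 1398, verification succeeds.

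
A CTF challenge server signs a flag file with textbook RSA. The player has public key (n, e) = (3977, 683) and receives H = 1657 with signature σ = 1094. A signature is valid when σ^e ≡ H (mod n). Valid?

yes

σ^2 ≡ 1094^2 = 1196836 ≡ 3736
σ^4 ≡ 3736^2 = 13957696 ≡ 2403
σ^8 ≡ 2403^2 = 5774409 ≡ 3782
σ^16 ≡ 3782^2 = 14303524 ≡ 2232
σ^32 ≡ 2232^2 = 4981824 ≡ 2620
σ^64 ≡ 2620^2 = 6864400 ≡ 98
σ^128 ≡ 98^2 = 9604 ≡ 1650
σ^256 ≡ 1650^2 = 2722500 ≡ 2232
σ^512 ≡ 2232^2 = 4981824 ≡ 2620
683 = 512 + 128 + 32 + 8 + 2 + 1, so σ^683 ≡ 2620·1650·2620·3782·3736·1094 ≡ 1657 (mod 3977)
Since 1657 equals the digest 1657, verification succeeds.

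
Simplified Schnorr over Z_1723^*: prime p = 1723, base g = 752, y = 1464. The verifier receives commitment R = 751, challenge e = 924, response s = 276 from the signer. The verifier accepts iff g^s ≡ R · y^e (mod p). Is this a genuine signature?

forged

g^s mod p:
752^2 = 565504 ≡ 360
752^4 ≡ 360^2 = 129600 ≡ 375
752^8 ≡ 375^2 = 140625 ≡ 1062
752^16 ≡ 1062^2 = 1127844 ≡ 1002
752^32 ≡ 1002^2 = 1004004 ≡ 1218
752^64 ≡ 1218^2 = 1483524 ≡ 21
752^128 ≡ 21^2 = 441
752^256 ≡ 441^2 = 194481 ≡ 1505
276 = 256 + 16 + 4, so 752^276 ≡ 1505·1002·375 ≡ 1366 (mod 1723)
R · y^e mod p:
1464^2 = 2143296 ≡ 1607
1464^4 ≡ 1607^2 = 2582449 ≡ 1395
1464^8 ≡ 1395^2 = 1946025 ≡ 758
1464^16 ≡ 758^2 = 574564 ≡ 805
1464^32 ≡ 805^2 = 648025 ≡ 177
1464^64 ≡ 177^2 = 31329 ≡ 315
1464^128 ≡ 315^2 = 99225 ≡ 1014
1464^256 ≡ 1014^2 = 1028196 ≡ 1288
1464^512 ≡ 1288^2 = 1658944 ≡ 1418
924 = 512 + 256 + 128 + 16 + 8 + 4, so 1464^924 ≡ 1418·1288·1014·805·758·1395 ≡ 837 (mod 1723)
751·837 = 628587 ≡ 1415 (mod 1723)
1366 ≠ 1415; the check fails.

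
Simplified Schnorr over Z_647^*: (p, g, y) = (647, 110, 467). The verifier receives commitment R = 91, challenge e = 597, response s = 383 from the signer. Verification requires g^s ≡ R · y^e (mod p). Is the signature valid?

valid

g^s mod p:
Squares mod 647: 110^1≡110, 110^2≡454, 110^4≡370, 110^8≡383, 110^16≡467, 110^32≡50, 110^64≡559, 110^128≡627, 110^256≡400
383 = 256 + 64 + 32 + 16 + 8 + 4 + 2 + 1, so 110^383 ≡ 400·559·50·467·383·370·454·110 ≡ 339 (mod 647)
R · y^e mod p:
Squares mod 647: 467^1≡467, 467^2≡50, 467^4≡559, 467^8≡627, 467^16≡400, 467^32≡191, 467^64≡249, 467^128≡536, 467^256≡28, 467^512≡137
597 = 512 + 64 + 16 + 4 + 1, so 467^597 ≡ 137·249·400·559·467 ≡ 345 (mod 647)
91·345 = 31395 ≡ 339 (mod 647)
339 ≡ 339 (mod 647); signature holds.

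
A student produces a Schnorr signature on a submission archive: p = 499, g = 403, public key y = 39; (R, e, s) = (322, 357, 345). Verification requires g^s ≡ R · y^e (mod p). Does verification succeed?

passes

g^s mod p:
Squares mod 499: 403^1≡403, 403^2≡234, 403^4≡365, 403^8≡491, 403^16≡64, 403^32≡104, 403^64≡337, 403^128≡296, 403^256≡291
345 = 256 + 64 + 16 + 8 + 1, so 403^345 ≡ 291·337·64·491·403 ≡ 381 (mod 499)
R · y^e mod p:
Squares mod 499: 39^1≡39, 39^2≡24, 39^4≡77, 39^8≡440, 39^16≡487, 39^32≡144, 39^64≡277, 39^128≡382, 39^256≡216
357 = 256 + 64 + 32 + 4 + 1, so 39^357 ≡ 216·277·144·77·39 ≡ 167 (mod 499)
322·167 = 53774 ≡ 381 (mod 499)
381 ≡ 381 (mod 499); signature holds.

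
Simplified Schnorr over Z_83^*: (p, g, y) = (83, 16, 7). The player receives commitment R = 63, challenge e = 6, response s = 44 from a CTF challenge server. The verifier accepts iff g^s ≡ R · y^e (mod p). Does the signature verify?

does not verify

g^s mod p:
Squares mod 83: 16^1≡16, 16^2≡7, 16^4≡49, 16^8≡77, 16^16≡36, 16^32≡51
44 = 32 + 8 + 4, so 16^44 ≡ 51·77·49 ≡ 29 (mod 83)
R · y^e mod p:
Squares mod 83: 7^1≡7, 7^2≡49, 7^4≡77
6 = 4 + 2, so 7^6 ≡ 77·49 ≡ 38 (mod 83)
63·38 = 2394 ≡ 70 (mod 83)
29 ≠ 70; the check fails.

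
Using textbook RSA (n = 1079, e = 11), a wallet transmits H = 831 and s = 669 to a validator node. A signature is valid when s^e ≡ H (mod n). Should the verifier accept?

reject

Squares mod 1079: s^1≡669, s^2≡855, s^4≡542, s^8≡276
11 = 8 + 2 + 1, so s^11 ≡ 276·855·669 ≡ 1051 (mod 1079)
The recovered value 1051 does not match the digest 831.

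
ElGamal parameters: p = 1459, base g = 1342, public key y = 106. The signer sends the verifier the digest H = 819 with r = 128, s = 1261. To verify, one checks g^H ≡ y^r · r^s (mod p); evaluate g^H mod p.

800

1342^819 mod 1459 = 800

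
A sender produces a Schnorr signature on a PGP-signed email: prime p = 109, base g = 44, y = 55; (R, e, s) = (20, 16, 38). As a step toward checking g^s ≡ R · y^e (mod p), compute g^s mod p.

44^2 = 1936 ≡ 83
44^4 ≡ 83^2 = 6889 ≡ 22
44^8 ≡ 22^2 = 484 ≡ 48
44^16 ≡ 48^2 = 2304 ≡ 15
44^32 ≡ 15^2 = 225 ≡ 7
38 = 32 + 4 + 2, so 44^38 ≡ 7·22·83 ≡ 29 (mod 109)

29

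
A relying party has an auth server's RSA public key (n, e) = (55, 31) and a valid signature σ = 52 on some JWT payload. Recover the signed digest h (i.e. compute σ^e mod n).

8

σ^2 ≡ 52^2 = 2704 ≡ 9
σ^4 ≡ 9^2 = 81 ≡ 26
σ^8 ≡ 26^2 = 676 ≡ 16
σ^16 ≡ 16^2 = 256 ≡ 36
31 = 16 + 8 + 4 + 2 + 1, so σ^31 ≡ 36·16·26·9·52 ≡ 8 (mod 55)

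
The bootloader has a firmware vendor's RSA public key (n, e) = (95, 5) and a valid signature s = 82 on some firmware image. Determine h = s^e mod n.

62

Squares mod 95: s^1≡82, s^2≡74, s^4≡61
5 = 4 + 1, so s^5 ≡ 61·82 ≡ 62 (mod 95)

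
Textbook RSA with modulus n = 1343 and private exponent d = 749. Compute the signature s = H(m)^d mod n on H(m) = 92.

(H(m))^2 ≡ 92^2 = 8464 ≡ 406
(H(m))^4 ≡ 406^2 = 164836 ≡ 990
(H(m))^8 ≡ 990^2 = 980100 ≡ 1053
(H(m))^16 ≡ 1053^2 = 1108809 ≡ 834
(H(m))^32 ≡ 834^2 = 695556 ≡ 1225
(H(m))^64 ≡ 1225^2 = 1500625 ≡ 494
(H(m))^128 ≡ 494^2 = 244036 ≡ 953
(H(m))^256 ≡ 953^2 = 908209 ≡ 341
(H(m))^512 ≡ 341^2 = 116281 ≡ 783
749 = 512 + 128 + 64 + 32 + 8 + 4 + 1, so (H(m))^749 ≡ 783·953·494·1225·1053·990·92 ≡ 737 (mod 1343)

737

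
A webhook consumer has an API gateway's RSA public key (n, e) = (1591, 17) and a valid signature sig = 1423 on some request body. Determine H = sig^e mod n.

Squares mod 1591: sig^1≡1423, sig^2≡1177, sig^4≡1159, sig^8≡477, sig^16≡16
17 = 16 + 1, so sig^17 ≡ 16·1423 ≡ 494 (mod 1591)

494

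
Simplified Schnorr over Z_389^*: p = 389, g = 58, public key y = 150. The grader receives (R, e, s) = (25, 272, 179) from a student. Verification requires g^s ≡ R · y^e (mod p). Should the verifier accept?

reject

g^s mod p:
58^2 = 3364 ≡ 252
58^4 ≡ 252^2 = 63504 ≡ 97
58^8 ≡ 97^2 = 9409 ≡ 73
58^16 ≡ 73^2 = 5329 ≡ 272
58^32 ≡ 272^2 = 73984 ≡ 74
58^64 ≡ 74^2 = 5476 ≡ 30
58^128 ≡ 30^2 = 900 ≡ 122
179 = 128 + 32 + 16 + 2 + 1, so 58^179 ≡ 122·74·272·252·58 ≡ 66 (mod 389)
R · y^e mod p:
150^2 = 22500 ≡ 327
150^4 ≡ 327^2 = 106929 ≡ 343
150^8 ≡ 343^2 = 117649 ≡ 171
150^16 ≡ 171^2 = 29241 ≡ 66
150^32 ≡ 66^2 = 4356 ≡ 77
150^64 ≡ 77^2 = 5929 ≡ 94
150^128 ≡ 94^2 = 8836 ≡ 278
150^256 ≡ 278^2 = 77284 ≡ 262
272 = 256 + 16, so 150^272 ≡ 262·66 ≡ 176 (mod 389)
25·176 = 4400 ≡ 121 (mod 389)
66 ≠ 121; the check fails.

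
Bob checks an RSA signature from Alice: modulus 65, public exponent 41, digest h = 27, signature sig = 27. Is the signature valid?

valid

Squares mod 65: sig^1≡27, sig^2≡14, sig^4≡1, sig^8≡1, sig^16≡1, sig^32≡1
41 = 32 + 8 + 1, so sig^41 ≡ 1·1·27 ≡ 27 (mod 65)
27 = h, so the signature checks out.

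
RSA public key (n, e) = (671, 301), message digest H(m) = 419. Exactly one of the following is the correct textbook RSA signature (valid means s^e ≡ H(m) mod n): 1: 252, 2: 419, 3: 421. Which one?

Candidate 1: Squares mod 671: 252^1≡252, 252^2≡430, 252^4≡375, 252^8≡386, 252^16≡34, 252^32≡485, 252^64≡375, 252^128≡386, 252^256≡34; 301 = 256 + 32 + 8 + 4 + 1, so 252^301 ≡ 34·485·386·375·252 ≡ 252 (mod 671)
Candidate 2: Squares mod 671: 419^1≡419, 419^2≡430, 419^4≡375, 419^8≡386, 419^16≡34, 419^32≡485, 419^64≡375, 419^128≡386, 419^256≡34; 301 = 256 + 32 + 8 + 4 + 1, so 419^301 ≡ 34·485·386·375·419 ≡ 419 (mod 671)
  → matches H(m) = 419
Candidate 3: Squares mod 671: 421^1≡421, 421^2≡97, 421^4≡15, 421^8≡225, 421^16≡300, 421^32≡86, 421^64≡15, 421^128≡225, 421^256≡300; 301 = 256 + 32 + 8 + 4 + 1, so 421^301 ≡ 300·86·225·15·421 ≡ 421 (mod 671)

2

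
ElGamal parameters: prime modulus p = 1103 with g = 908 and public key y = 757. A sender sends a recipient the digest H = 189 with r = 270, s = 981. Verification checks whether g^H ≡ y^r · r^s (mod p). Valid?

Left side g^H mod p:
Squares mod 1103: 908^1≡908, 908^2≡523, 908^4≡1088, 908^8≡225, 908^16≡990, 908^32≡636, 908^64≡798, 908^128≡373
189 = 128 + 32 + 16 + 8 + 4 + 1, so 908^189 ≡ 373·636·990·225·1088·908 ≡ 178 (mod 1103)
Right side y^r · r^s mod p:
Squares mod 1103: 757^1≡757, 757^2≡592, 757^4≡813, 757^8≡272, 757^16≡83, 757^32≡271, 757^64≡643, 757^128≡927, 757^256≡92
270 = 256 + 8 + 4 + 2, so 757^270 ≡ 92·272·813·592 ≡ 706 (mod 1103)
Squares mod 1103: 270^1≡270, 270^2≡102, 270^4≡477, 270^8≡311, 270^16≡760, 270^32≡731, 270^64≡509, 270^128≡979, 270^256≡1037, 270^512≡1047
981 = 512 + 256 + 128 + 64 + 16 + 4 + 1, so 270^981 ≡ 1047·1037·979·509·760·477·270 ≡ 19 (mod 1103)
706·19 = 13414 ≡ 178 (mod 1103)
178 ≡ 178 (mod 1103), so the signature is genuine.

yes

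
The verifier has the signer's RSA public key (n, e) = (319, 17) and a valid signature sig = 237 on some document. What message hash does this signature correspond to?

Squares mod 319: sig^1≡237, sig^2≡25, sig^4≡306, sig^8≡169, sig^16≡170
17 = 16 + 1, so sig^17 ≡ 170·237 ≡ 96 (mod 319)

96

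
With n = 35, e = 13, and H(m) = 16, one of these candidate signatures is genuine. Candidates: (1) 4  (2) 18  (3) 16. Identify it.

Candidate 1: 4^13 mod 35 = 4
Candidate 2: 18^13 mod 35 = 18
Candidate 3: 16^13 mod 35 = 16
  → matches H(m) = 16

3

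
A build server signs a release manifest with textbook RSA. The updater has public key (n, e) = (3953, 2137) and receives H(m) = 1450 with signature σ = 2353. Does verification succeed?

σ^2 ≡ 2353^2 = 5536609 ≡ 2409
σ^4 ≡ 2409^2 = 5803281 ≡ 277
σ^8 ≡ 277^2 = 76729 ≡ 1622
σ^16 ≡ 1622^2 = 2630884 ≡ 2139
σ^32 ≡ 2139^2 = 4575321 ≡ 1700
σ^64 ≡ 1700^2 = 2890000 ≡ 357
σ^128 ≡ 357^2 = 127449 ≡ 953
σ^256 ≡ 953^2 = 908209 ≡ 2972
σ^512 ≡ 2972^2 = 8832784 ≡ 1782
σ^1024 ≡ 1782^2 = 3175524 ≡ 1265
σ^2048 ≡ 1265^2 = 1600225 ≡ 3213
2137 = 2048 + 64 + 16 + 8 + 1, so σ^2137 ≡ 3213·357·2139·1622·2353 ≡ 1450 (mod 3953)
σ^2137 mod 3953 = 1450 matches H(m).

passes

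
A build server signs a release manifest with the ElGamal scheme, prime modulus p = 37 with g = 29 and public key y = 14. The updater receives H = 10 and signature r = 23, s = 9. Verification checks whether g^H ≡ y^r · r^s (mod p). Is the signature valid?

Left side g^H mod p:
29^10 mod 37 = 11
Right side y^r · r^s mod p:
14^23 mod 37 = 8
23^9 mod 37 = 6
8·6 = 48 ≡ 11 (mod 37)
11 ≡ 11 (mod 37), so the signature is genuine.

valid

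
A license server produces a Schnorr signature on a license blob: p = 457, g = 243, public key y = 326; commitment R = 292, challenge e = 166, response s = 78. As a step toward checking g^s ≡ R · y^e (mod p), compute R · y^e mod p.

389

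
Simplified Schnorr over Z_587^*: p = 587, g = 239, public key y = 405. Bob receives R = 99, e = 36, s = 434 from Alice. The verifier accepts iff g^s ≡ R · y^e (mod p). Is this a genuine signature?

forged

g^s mod p:
239^2 = 57121 ≡ 182
239^4 ≡ 182^2 = 33124 ≡ 252
239^8 ≡ 252^2 = 63504 ≡ 108
239^16 ≡ 108^2 = 11664 ≡ 511
239^32 ≡ 511^2 = 261121 ≡ 493
239^64 ≡ 493^2 = 243049 ≡ 31
239^128 ≡ 31^2 = 961 ≡ 374
239^256 ≡ 374^2 = 139876 ≡ 170
434 = 256 + 128 + 32 + 16 + 2, so 239^434 ≡ 170·374·493·511·182 ≡ 552 (mod 587)
R · y^e mod p:
405^2 = 164025 ≡ 252
405^4 ≡ 252^2 = 63504 ≡ 108
405^8 ≡ 108^2 = 11664 ≡ 511
405^16 ≡ 511^2 = 261121 ≡ 493
405^32 ≡ 493^2 = 243049 ≡ 31
36 = 32 + 4, so 405^36 ≡ 31·108 ≡ 413 (mod 587)
99·413 = 40887 ≡ 384 (mod 587)
552 ≠ 384; the check fails.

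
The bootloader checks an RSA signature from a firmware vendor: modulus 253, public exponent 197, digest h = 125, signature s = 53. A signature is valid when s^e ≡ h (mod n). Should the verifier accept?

s^2 ≡ 53^2 = 2809 ≡ 26
s^4 ≡ 26^2 = 676 ≡ 170
s^8 ≡ 170^2 = 28900 ≡ 58
s^16 ≡ 58^2 = 3364 ≡ 75
s^32 ≡ 75^2 = 5625 ≡ 59
s^64 ≡ 59^2 = 3481 ≡ 192
s^128 ≡ 192^2 = 36864 ≡ 179
197 = 128 + 64 + 4 + 1, so s^197 ≡ 179·192·170·53 ≡ 125 (mod 253)
Since 125 equals the digest 125, verification succeeds.

accept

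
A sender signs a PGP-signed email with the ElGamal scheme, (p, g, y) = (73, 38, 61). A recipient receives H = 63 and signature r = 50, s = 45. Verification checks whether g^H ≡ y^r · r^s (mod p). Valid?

Left side g^H mod p:
Squares mod 73: 38^1≡38, 38^2≡57, 38^4≡37, 38^8≡55, 38^16≡32, 38^32≡2
63 = 32 + 16 + 8 + 4 + 2 + 1, so 38^63 ≡ 2·32·55·37·57·38 ≡ 27 (mod 73)
Right side y^r · r^s mod p:
Squares mod 73: 61^1≡61, 61^2≡71, 61^4≡4, 61^8≡16, 61^16≡37, 61^32≡55
50 = 32 + 16 + 2, so 61^50 ≡ 55·37·71 ≡ 18 (mod 73)
Squares mod 73: 50^1≡50, 50^2≡18, 50^4≡32, 50^8≡2, 50^16≡4, 50^32≡16
45 = 32 + 8 + 4 + 1, so 50^45 ≡ 16·2·32·50 ≡ 27 (mod 73)
18·27 = 486 ≡ 48 (mod 73)
27 ≠ 48, so verification fails.

no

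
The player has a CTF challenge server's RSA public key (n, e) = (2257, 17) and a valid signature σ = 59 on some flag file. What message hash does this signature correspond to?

1115

σ^17 mod 2257 = 1115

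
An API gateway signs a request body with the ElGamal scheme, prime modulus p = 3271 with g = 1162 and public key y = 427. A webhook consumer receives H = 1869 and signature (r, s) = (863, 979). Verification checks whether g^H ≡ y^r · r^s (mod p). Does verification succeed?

fails

Left side g^H mod p:
1162^2 = 1350244 ≡ 2592
1162^4 ≡ 2592^2 = 6718464 ≡ 3101
1162^8 ≡ 3101^2 = 9616201 ≡ 2732
1162^16 ≡ 2732^2 = 7463824 ≡ 2673
1162^32 ≡ 2673^2 = 7144929 ≡ 1065
1162^64 ≡ 1065^2 = 1134225 ≡ 2459
1162^128 ≡ 2459^2 = 6046681 ≡ 1873
1162^256 ≡ 1873^2 = 3508129 ≡ 1617
1162^512 ≡ 1617^2 = 2614689 ≡ 1160
1162^1024 ≡ 1160^2 = 1345600 ≡ 1219
1869 = 1024 + 512 + 256 + 64 + 8 + 4 + 1, so 1162^1869 ≡ 1219·1160·1617·2459·2732·3101·1162 ≡ 895 (mod 3271)
Right side y^r · r^s mod p:
427^2 = 182329 ≡ 2424
427^4 ≡ 2424^2 = 5875776 ≡ 1060
427^8 ≡ 1060^2 = 1123600 ≡ 1647
427^16 ≡ 1647^2 = 2712609 ≡ 950
427^32 ≡ 950^2 = 902500 ≡ 2975
427^64 ≡ 2975^2 = 8850625 ≡ 2570
427^128 ≡ 2570^2 = 6604900 ≡ 751
427^256 ≡ 751^2 = 564001 ≡ 1389
427^512 ≡ 1389^2 = 1929321 ≡ 2702
863 = 512 + 256 + 64 + 16 + 8 + 4 + 2 + 1, so 427^863 ≡ 2702·1389·2570·950·1647·1060·2424·427 ≡ 903 (mod 3271)
863^2 = 744769 ≡ 2252
863^4 ≡ 2252^2 = 5071504 ≡ 1454
863^8 ≡ 1454^2 = 2114116 ≡ 1050
863^16 ≡ 1050^2 = 1102500 ≡ 173
863^32 ≡ 173^2 = 29929 ≡ 490
863^64 ≡ 490^2 = 240100 ≡ 1317
863^128 ≡ 1317^2 = 1734489 ≡ 859
863^256 ≡ 859^2 = 737881 ≡ 1906
863^512 ≡ 1906^2 = 3632836 ≡ 2026
979 = 512 + 256 + 128 + 64 + 16 + 2 + 1, so 863^979 ≡ 2026·1906·859·1317·173·2252·863 ≡ 2558 (mod 3271)
903·2558 = 2309874 ≡ 548 (mod 3271)
895 ≠ 548, so verification fails.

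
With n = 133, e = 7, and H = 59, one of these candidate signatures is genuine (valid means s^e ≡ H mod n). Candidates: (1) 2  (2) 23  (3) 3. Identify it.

Candidate 1: Squares mod 133: 2^1≡2, 2^2≡4, 2^4≡16; 7 = 4 + 2 + 1, so 2^7 ≡ 16·4·2 ≡ 128 (mod 133)
Candidate 2: Squares mod 133: 23^1≡23, 23^2≡130, 23^4≡9; 7 = 4 + 2 + 1, so 23^7 ≡ 9·130·23 ≡ 44 (mod 133)
Candidate 3: Squares mod 133: 3^1≡3, 3^2≡9, 3^4≡81; 7 = 4 + 2 + 1, so 3^7 ≡ 81·9·3 ≡ 59 (mod 133)
  → matches H = 59

3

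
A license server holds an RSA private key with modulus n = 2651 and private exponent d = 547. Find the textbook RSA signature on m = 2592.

m^2 ≡ 2592^2 = 6718464 ≡ 830
m^4 ≡ 830^2 = 688900 ≡ 2291
m^8 ≡ 2291^2 = 5248681 ≡ 2352
m^16 ≡ 2352^2 = 5531904 ≡ 1918
m^32 ≡ 1918^2 = 3678724 ≡ 1787
m^64 ≡ 1787^2 = 3193369 ≡ 1565
m^128 ≡ 1565^2 = 2449225 ≡ 2352
m^256 ≡ 2352^2 = 5531904 ≡ 1918
m^512 ≡ 1918^2 = 3678724 ≡ 1787
547 = 512 + 32 + 2 + 1, so m^547 ≡ 1787·1787·830·2592 ≡ 2360 (mod 2651)

2360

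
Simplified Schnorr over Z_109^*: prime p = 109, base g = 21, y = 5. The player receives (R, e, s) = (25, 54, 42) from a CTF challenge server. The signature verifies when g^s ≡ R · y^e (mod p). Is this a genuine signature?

forged

g^s mod p:
21^2 = 441 ≡ 5
21^4 ≡ 5^2 = 25
21^8 ≡ 25^2 = 625 ≡ 80
21^16 ≡ 80^2 = 6400 ≡ 78
21^32 ≡ 78^2 = 6084 ≡ 89
42 = 32 + 8 + 2, so 21^42 ≡ 89·80·5 ≡ 66 (mod 109)
R · y^e mod p:
5^2 = 25
5^4 ≡ 25^2 = 625 ≡ 80
5^8 ≡ 80^2 = 6400 ≡ 78
5^16 ≡ 78^2 = 6084 ≡ 89
5^32 ≡ 89^2 = 7921 ≡ 73
54 = 32 + 16 + 4 + 2, so 5^54 ≡ 73·89·80·25 ≡ 1 (mod 109)
25·1 = 25 ≡ 25 (mod 109)
66 ≠ 25; the check fails.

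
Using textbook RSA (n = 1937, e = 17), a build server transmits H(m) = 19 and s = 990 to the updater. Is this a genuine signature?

genuine

s^2 ≡ 990^2 = 980100 ≡ 1915
s^4 ≡ 1915^2 = 3667225 ≡ 484
s^8 ≡ 484^2 = 234256 ≡ 1816
s^16 ≡ 1816^2 = 3297856 ≡ 1082
17 = 16 + 1, so s^17 ≡ 1082·990 ≡ 19 (mod 1937)
Since 19 equals the digest 19, verification succeeds.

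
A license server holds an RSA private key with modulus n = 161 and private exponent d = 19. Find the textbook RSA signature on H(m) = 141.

29

Squares mod 161: (H(m))^1≡141, (H(m))^2≡78, (H(m))^4≡127, (H(m))^8≡29, (H(m))^16≡36
19 = 16 + 2 + 1, so (H(m))^19 ≡ 36·78·141 ≡ 29 (mod 161)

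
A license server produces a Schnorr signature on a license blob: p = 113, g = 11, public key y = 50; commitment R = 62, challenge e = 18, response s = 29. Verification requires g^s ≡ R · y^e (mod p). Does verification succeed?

passes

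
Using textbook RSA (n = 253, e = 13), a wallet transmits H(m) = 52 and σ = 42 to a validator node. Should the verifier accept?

reject

σ^2 ≡ 42^2 = 1764 ≡ 246
σ^4 ≡ 246^2 = 60516 ≡ 49
σ^8 ≡ 49^2 = 2401 ≡ 124
13 = 8 + 4 + 1, so σ^13 ≡ 124·49·42 ≡ 168 (mod 253)
The recovered value 168 does not match the digest 52.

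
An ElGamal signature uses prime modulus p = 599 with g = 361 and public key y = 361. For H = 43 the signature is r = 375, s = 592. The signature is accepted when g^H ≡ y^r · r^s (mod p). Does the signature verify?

verifies

Left side g^H mod p:
Squares mod 599: 361^1≡361, 361^2≡338, 361^4≡434, 361^8≡270, 361^16≡421, 361^32≡536
43 = 32 + 8 + 2 + 1, so 361^43 ≡ 536·270·338·361 ≡ 434 (mod 599)
Right side y^r · r^s mod p:
Squares mod 599: 361^1≡361, 361^2≡338, 361^4≡434, 361^8≡270, 361^16≡421, 361^32≡536, 361^64≡375, 361^128≡459, 361^256≡432
375 = 256 + 64 + 32 + 16 + 4 + 2 + 1, so 361^375 ≡ 432·375·536·421·434·338·361 ≡ 459 (mod 599)
Squares mod 599: 375^1≡375, 375^2≡459, 375^4≡432, 375^8≡335, 375^16≡212, 375^32≡19, 375^64≡361, 375^128≡338, 375^256≡434, 375^512≡270
592 = 512 + 64 + 16, so 375^592 ≡ 270·361·212 ≡ 536 (mod 599)
459·536 = 246024 ≡ 434 (mod 599)
434 ≡ 434 (mod 599), so the signature is genuine.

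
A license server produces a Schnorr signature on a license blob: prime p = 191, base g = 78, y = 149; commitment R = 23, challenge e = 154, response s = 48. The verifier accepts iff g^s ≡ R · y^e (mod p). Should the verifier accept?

g^s mod p:
78^2 = 6084 ≡ 163
78^4 ≡ 163^2 = 26569 ≡ 20
78^8 ≡ 20^2 = 400 ≡ 18
78^16 ≡ 18^2 = 324 ≡ 133
78^32 ≡ 133^2 = 17689 ≡ 117
48 = 32 + 16, so 78^48 ≡ 117·133 ≡ 90 (mod 191)
R · y^e mod p:
149^2 = 22201 ≡ 45
149^4 ≡ 45^2 = 2025 ≡ 115
149^8 ≡ 115^2 = 13225 ≡ 46
149^16 ≡ 46^2 = 2116 ≡ 15
149^32 ≡ 15^2 = 225 ≡ 34
149^64 ≡ 34^2 = 1156 ≡ 10
149^128 ≡ 10^2 = 100
154 = 128 + 16 + 8 + 2, so 149^154 ≡ 100·15·46·45 ≡ 104 (mod 191)
23·104 = 2392 ≡ 100 (mod 191)
90 ≠ 100; the check fails.

reject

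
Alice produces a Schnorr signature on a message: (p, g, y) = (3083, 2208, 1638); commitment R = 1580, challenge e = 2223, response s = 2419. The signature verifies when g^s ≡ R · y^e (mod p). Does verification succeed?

passes

g^s mod p:
2208^2 = 4875264 ≡ 1041
2208^4 ≡ 1041^2 = 1083681 ≡ 1548
2208^8 ≡ 1548^2 = 2396304 ≡ 813
2208^16 ≡ 813^2 = 660969 ≡ 1207
2208^32 ≡ 1207^2 = 1456849 ≡ 1673
2208^64 ≡ 1673^2 = 2798929 ≡ 2648
2208^128 ≡ 2648^2 = 7011904 ≡ 1162
2208^256 ≡ 1162^2 = 1350244 ≡ 2973
2208^512 ≡ 2973^2 = 8838729 ≡ 2851
2208^1024 ≡ 2851^2 = 8128201 ≡ 1413
2208^2048 ≡ 1413^2 = 1996569 ≡ 1868
2419 = 2048 + 256 + 64 + 32 + 16 + 2 + 1, so 2208^2419 ≡ 1868·2973·2648·1673·1207·1041·2208 ≡ 471 (mod 3083)
R · y^e mod p:
1638^2 = 2683044 ≡ 834
1638^4 ≡ 834^2 = 695556 ≡ 1881
1638^8 ≡ 1881^2 = 3538161 ≡ 1960
1638^16 ≡ 1960^2 = 3841600 ≡ 182
1638^32 ≡ 182^2 = 33124 ≡ 2294
1638^64 ≡ 2294^2 = 5262436 ≡ 2838
1638^128 ≡ 2838^2 = 8054244 ≡ 1448
1638^256 ≡ 1448^2 = 2096704 ≡ 264
1638^512 ≡ 264^2 = 69696 ≡ 1870
1638^1024 ≡ 1870^2 = 3496900 ≡ 778
1638^2048 ≡ 778^2 = 605284 ≡ 1016
2223 = 2048 + 128 + 32 + 8 + 4 + 2 + 1, so 1638^2223 ≡ 1016·1448·2294·1960·1881·834·1638 ≡ 2855 (mod 3083)
1580·2855 = 4510900 ≡ 471 (mod 3083)
471 ≡ 471 (mod 3083); signature holds.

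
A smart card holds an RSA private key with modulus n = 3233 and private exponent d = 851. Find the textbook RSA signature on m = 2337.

Squares mod 3233: m^1≡2337, m^2≡1032, m^4≡1367, m^8≡15, m^16≡225, m^32≡2130, m^64≡1001, m^128≡3004, m^256≡713, m^512≡788
851 = 512 + 256 + 64 + 16 + 2 + 1, so m^851 ≡ 788·713·1001·225·1032·2337 ≡ 1625 (mod 3233)

1625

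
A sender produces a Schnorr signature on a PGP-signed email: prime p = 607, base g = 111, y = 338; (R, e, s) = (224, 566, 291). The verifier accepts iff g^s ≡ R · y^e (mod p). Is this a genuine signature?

g^s mod p:
111^2 = 12321 ≡ 181
111^4 ≡ 181^2 = 32761 ≡ 590
111^8 ≡ 590^2 = 348100 ≡ 289
111^16 ≡ 289^2 = 83521 ≡ 362
111^32 ≡ 362^2 = 131044 ≡ 539
111^64 ≡ 539^2 = 290521 ≡ 375
111^128 ≡ 375^2 = 140625 ≡ 408
111^256 ≡ 408^2 = 166464 ≡ 146
291 = 256 + 32 + 2 + 1, so 111^291 ≡ 146·539·181·111 ≡ 394 (mod 607)
R · y^e mod p:
338^2 = 114244 ≡ 128
338^4 ≡ 128^2 = 16384 ≡ 602
338^8 ≡ 602^2 = 362404 ≡ 25
338^16 ≡ 25^2 = 625 ≡ 18
338^32 ≡ 18^2 = 324
338^64 ≡ 324^2 = 104976 ≡ 572
338^128 ≡ 572^2 = 327184 ≡ 11
338^256 ≡ 11^2 = 121
338^512 ≡ 121^2 = 14641 ≡ 73
566 = 512 + 32 + 16 + 4 + 2, so 338^566 ≡ 73·324·18·602·128 ≡ 334 (mod 607)
224·334 = 74816 ≡ 155 (mod 607)
394 ≠ 155; the check fails.

forged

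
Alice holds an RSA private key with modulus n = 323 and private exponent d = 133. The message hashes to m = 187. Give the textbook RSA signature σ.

m^2 ≡ 187^2 = 34969 ≡ 85
m^4 ≡ 85^2 = 7225 ≡ 119
m^8 ≡ 119^2 = 14161 ≡ 272
m^16 ≡ 272^2 = 73984 ≡ 17
m^32 ≡ 17^2 = 289
m^64 ≡ 289^2 = 83521 ≡ 187
m^128 ≡ 187^2 = 34969 ≡ 85
133 = 128 + 4 + 1, so m^133 ≡ 85·119·187 ≡ 17 (mod 323)

17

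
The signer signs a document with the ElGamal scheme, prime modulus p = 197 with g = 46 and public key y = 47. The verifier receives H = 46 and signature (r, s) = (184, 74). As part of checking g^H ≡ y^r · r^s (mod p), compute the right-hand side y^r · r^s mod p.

43

Squares mod 197: 47^1≡47, 47^2≡42, 47^4≡188, 47^8≡81, 47^16≡60, 47^32≡54, 47^64≡158, 47^128≡142
184 = 128 + 32 + 16 + 8, so 47^184 ≡ 142·54·60·81 ≡ 187 (mod 197)
Squares mod 197: 184^1≡184, 184^2≡169, 184^4≡193, 184^8≡16, 184^16≡59, 184^32≡132, 184^64≡88
74 = 64 + 8 + 2, so 184^74 ≡ 88·16·169 ≡ 173 (mod 197)
y^r · r^s ≡ 187·173 = 32351 ≡ 43 (mod 197)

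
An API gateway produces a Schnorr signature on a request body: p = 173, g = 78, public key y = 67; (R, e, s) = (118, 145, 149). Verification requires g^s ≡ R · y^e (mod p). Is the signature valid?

valid

g^s mod p:
Squares mod 173: 78^1≡78, 78^2≡29, 78^4≡149, 78^8≡57, 78^16≡135, 78^32≡60, 78^64≡140, 78^128≡51
149 = 128 + 16 + 4 + 1, so 78^149 ≡ 51·135·149·78 ≡ 126 (mod 173)
R · y^e mod p:
Squares mod 173: 67^1≡67, 67^2≡164, 67^4≡81, 67^8≡160, 67^16≡169, 67^32≡16, 67^64≡83, 67^128≡142
145 = 128 + 16 + 1, so 67^145 ≡ 142·169·67 ≡ 4 (mod 173)
118·4 = 472 ≡ 126 (mod 173)
126 ≡ 126 (mod 173); signature holds.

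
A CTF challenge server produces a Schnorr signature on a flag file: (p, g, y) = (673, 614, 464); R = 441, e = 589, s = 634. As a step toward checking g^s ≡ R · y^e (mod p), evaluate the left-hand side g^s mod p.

614^2 = 376996 ≡ 116
614^4 ≡ 116^2 = 13456 ≡ 669
614^8 ≡ 669^2 = 447561 ≡ 16
614^16 ≡ 16^2 = 256
614^32 ≡ 256^2 = 65536 ≡ 255
614^64 ≡ 255^2 = 65025 ≡ 417
614^128 ≡ 417^2 = 173889 ≡ 255
614^256 ≡ 255^2 = 65025 ≡ 417
614^512 ≡ 417^2 = 173889 ≡ 255
634 = 512 + 64 + 32 + 16 + 8 + 2, so 614^634 ≡ 255·417·255·256·16·116 ≡ 163 (mod 673)

163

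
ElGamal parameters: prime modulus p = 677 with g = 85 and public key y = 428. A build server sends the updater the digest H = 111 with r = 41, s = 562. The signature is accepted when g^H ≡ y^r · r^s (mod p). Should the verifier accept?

Left side g^H mod p:
85^111 mod 677 = 35
Right side y^r · r^s mod p:
428^41 mod 677 = 608
41^562 mod 677 = 598
608·598 = 363584 ≡ 35 (mod 677)
35 ≡ 35 (mod 677), so the signature is genuine.

accept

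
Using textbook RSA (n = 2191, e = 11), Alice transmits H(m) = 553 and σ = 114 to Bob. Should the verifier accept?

reject

σ^2 ≡ 114^2 = 12996 ≡ 2041
σ^4 ≡ 2041^2 = 4165681 ≡ 590
σ^8 ≡ 590^2 = 348100 ≡ 1922
11 = 8 + 2 + 1, so σ^11 ≡ 1922·2041·114 ≡ 991 (mod 2191)
σ^11 mod 2191 = 991, but H(m) = 553.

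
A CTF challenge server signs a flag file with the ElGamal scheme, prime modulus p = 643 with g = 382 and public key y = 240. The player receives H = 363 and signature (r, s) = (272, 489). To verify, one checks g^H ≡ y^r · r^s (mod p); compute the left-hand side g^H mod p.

543

382^2 = 145924 ≡ 606
382^4 ≡ 606^2 = 367236 ≡ 83
382^8 ≡ 83^2 = 6889 ≡ 459
382^16 ≡ 459^2 = 210681 ≡ 420
382^32 ≡ 420^2 = 176400 ≡ 218
382^64 ≡ 218^2 = 47524 ≡ 585
382^128 ≡ 585^2 = 342225 ≡ 149
382^256 ≡ 149^2 = 22201 ≡ 339
363 = 256 + 64 + 32 + 8 + 2 + 1, so 382^363 ≡ 339·585·218·459·606·382 ≡ 543 (mod 643)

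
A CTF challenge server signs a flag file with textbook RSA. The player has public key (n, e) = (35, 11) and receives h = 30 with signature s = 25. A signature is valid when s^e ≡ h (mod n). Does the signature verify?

verifies

s^2 ≡ 25^2 = 625 ≡ 30
s^4 ≡ 30^2 = 900 ≡ 25
s^8 ≡ 25^2 = 625 ≡ 30
11 = 8 + 2 + 1, so s^11 ≡ 30·30·25 ≡ 30 (mod 35)
Since 30 equals the digest 30, verification succeeds.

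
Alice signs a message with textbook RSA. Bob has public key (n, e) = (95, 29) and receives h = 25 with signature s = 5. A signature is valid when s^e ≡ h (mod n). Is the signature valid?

s^29 mod 95 = 25
s^29 mod 95 = 25 matches h.

valid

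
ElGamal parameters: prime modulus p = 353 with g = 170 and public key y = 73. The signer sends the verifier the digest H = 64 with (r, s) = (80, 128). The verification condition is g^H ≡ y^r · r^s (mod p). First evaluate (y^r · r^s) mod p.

73^2 = 5329 ≡ 34
73^4 ≡ 34^2 = 1156 ≡ 97
73^8 ≡ 97^2 = 9409 ≡ 231
73^16 ≡ 231^2 = 53361 ≡ 58
73^32 ≡ 58^2 = 3364 ≡ 187
73^64 ≡ 187^2 = 34969 ≡ 22
80 = 64 + 16, so 73^80 ≡ 22·58 ≡ 217 (mod 353)
80^2 = 6400 ≡ 46
80^4 ≡ 46^2 = 2116 ≡ 351
80^8 ≡ 351^2 = 123201 ≡ 4
80^16 ≡ 4^2 = 16
80^32 ≡ 16^2 = 256
80^64 ≡ 256^2 = 65536 ≡ 231
80^128 ≡ 231^2 = 53361 ≡ 58
y^r · r^s ≡ 217·58 = 12586 ≡ 231 (mod 353)

231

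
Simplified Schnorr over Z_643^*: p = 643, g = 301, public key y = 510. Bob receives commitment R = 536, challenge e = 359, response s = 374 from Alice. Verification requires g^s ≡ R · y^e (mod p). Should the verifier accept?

g^s mod p:
301^2 = 90601 ≡ 581
301^4 ≡ 581^2 = 337561 ≡ 629
301^8 ≡ 629^2 = 395641 ≡ 196
301^16 ≡ 196^2 = 38416 ≡ 479
301^32 ≡ 479^2 = 229441 ≡ 533
301^64 ≡ 533^2 = 284089 ≡ 526
301^128 ≡ 526^2 = 276676 ≡ 186
301^256 ≡ 186^2 = 34596 ≡ 517
374 = 256 + 64 + 32 + 16 + 4 + 2, so 301^374 ≡ 517·526·533·479·629·581 ≡ 599 (mod 643)
R · y^e mod p:
510^2 = 260100 ≡ 328
510^4 ≡ 328^2 = 107584 ≡ 203
510^8 ≡ 203^2 = 41209 ≡ 57
510^16 ≡ 57^2 = 3249 ≡ 34
510^32 ≡ 34^2 = 1156 ≡ 513
510^64 ≡ 513^2 = 263169 ≡ 182
510^128 ≡ 182^2 = 33124 ≡ 331
510^256 ≡ 331^2 = 109561 ≡ 251
359 = 256 + 64 + 32 + 4 + 2 + 1, so 510^359 ≡ 251·182·513·203·328·510 ≡ 146 (mod 643)
536·146 = 78256 ≡ 453 (mod 643)
599 ≠ 453; the check fails.

reject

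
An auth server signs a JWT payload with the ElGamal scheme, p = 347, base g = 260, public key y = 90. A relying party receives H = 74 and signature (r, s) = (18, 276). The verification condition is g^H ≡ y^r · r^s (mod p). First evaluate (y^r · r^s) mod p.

90^18 mod 347 = 42
18^276 mod 347 = 259
y^r · r^s ≡ 42·259 = 10878 ≡ 121 (mod 347)

121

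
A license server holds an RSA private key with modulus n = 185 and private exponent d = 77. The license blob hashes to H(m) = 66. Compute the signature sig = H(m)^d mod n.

51

Squares mod 185: (H(m))^1≡66, (H(m))^2≡101, (H(m))^4≡26, (H(m))^8≡121, (H(m))^16≡26, (H(m))^32≡121, (H(m))^64≡26
77 = 64 + 8 + 4 + 1, so (H(m))^77 ≡ 26·121·26·66 ≡ 51 (mod 185)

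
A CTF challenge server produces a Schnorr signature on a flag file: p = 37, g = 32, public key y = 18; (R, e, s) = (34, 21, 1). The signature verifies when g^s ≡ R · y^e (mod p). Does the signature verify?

verifies

g^s mod p:
32^1 mod 37 = 32
R · y^e mod p:
18^21 mod 37 = 14
34·14 = 476 ≡ 32 (mod 37)
32 ≡ 32 (mod 37); signature holds.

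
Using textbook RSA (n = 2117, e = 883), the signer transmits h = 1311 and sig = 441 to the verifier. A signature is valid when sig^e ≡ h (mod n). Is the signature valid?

sig^2 ≡ 441^2 = 194481 ≡ 1834
sig^4 ≡ 1834^2 = 3363556 ≡ 1760
sig^8 ≡ 1760^2 = 3097600 ≡ 429
sig^16 ≡ 429^2 = 184041 ≡ 1979
sig^32 ≡ 1979^2 = 3916441 ≡ 2108
sig^64 ≡ 2108^2 = 4443664 ≡ 81
sig^128 ≡ 81^2 = 6561 ≡ 210
sig^256 ≡ 210^2 = 44100 ≡ 1760
sig^512 ≡ 1760^2 = 3097600 ≡ 429
883 = 512 + 256 + 64 + 32 + 16 + 2 + 1, so sig^883 ≡ 429·1760·81·2108·1979·1834·441 ≡ 1311 (mod 2117)
Since 1311 equals the digest 1311, verification succeeds.

valid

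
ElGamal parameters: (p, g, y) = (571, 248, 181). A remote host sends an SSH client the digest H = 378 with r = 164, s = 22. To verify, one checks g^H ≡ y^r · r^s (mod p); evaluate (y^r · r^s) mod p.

181^164 mod 571 = 353
164^22 mod 571 = 31
y^r · r^s ≡ 353·31 = 10943 ≡ 94 (mod 571)

94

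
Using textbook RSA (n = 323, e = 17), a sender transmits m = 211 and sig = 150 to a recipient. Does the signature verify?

does not verify

sig^2 ≡ 150^2 = 22500 ≡ 213
sig^4 ≡ 213^2 = 45369 ≡ 149
sig^8 ≡ 149^2 = 22201 ≡ 237
sig^16 ≡ 237^2 = 56169 ≡ 290
17 = 16 + 1, so sig^17 ≡ 290·150 ≡ 218 (mod 323)
218 ≠ 211, so verification fails.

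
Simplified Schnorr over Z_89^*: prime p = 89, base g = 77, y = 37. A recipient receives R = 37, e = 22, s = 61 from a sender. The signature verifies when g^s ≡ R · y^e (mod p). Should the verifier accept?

g^s mod p:
Squares mod 89: 77^1≡77, 77^2≡55, 77^4≡88, 77^8≡1, 77^16≡1, 77^32≡1
61 = 32 + 16 + 8 + 4 + 1, so 77^61 ≡ 1·1·1·88·77 ≡ 12 (mod 89)
R · y^e mod p:
Squares mod 89: 37^1≡37, 37^2≡34, 37^4≡88, 37^8≡1, 37^16≡1
22 = 16 + 4 + 2, so 37^22 ≡ 1·88·34 ≡ 55 (mod 89)
37·55 = 2035 ≡ 77 (mod 89)
12 ≠ 77; the check fails.

reject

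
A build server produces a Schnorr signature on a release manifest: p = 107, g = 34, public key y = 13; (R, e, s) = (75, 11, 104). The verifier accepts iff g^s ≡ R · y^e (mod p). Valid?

g^s mod p:
Squares mod 107: 34^1≡34, 34^2≡86, 34^4≡13, 34^8≡62, 34^16≡99, 34^32≡64, 34^64≡30
104 = 64 + 32 + 8, so 34^104 ≡ 30·64·62 ≡ 56 (mod 107)
R · y^e mod p:
Squares mod 107: 13^1≡13, 13^2≡62, 13^4≡99, 13^8≡64
11 = 8 + 2 + 1, so 13^11 ≡ 64·62·13 ≡ 10 (mod 107)
75·10 = 750 ≡ 1 (mod 107)
56 ≠ 1; the check fails.

no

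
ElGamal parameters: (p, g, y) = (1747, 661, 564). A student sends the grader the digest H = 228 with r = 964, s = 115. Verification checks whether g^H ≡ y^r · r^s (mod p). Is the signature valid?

invalid

Left side g^H mod p:
661^228 mod 1747 = 767
Right side y^r · r^s mod p:
564^964 mod 1747 = 1087
964^115 mod 1747 = 1745
1087·1745 = 1896815 ≡ 1320 (mod 1747)
767 ≠ 1320, so verification fails.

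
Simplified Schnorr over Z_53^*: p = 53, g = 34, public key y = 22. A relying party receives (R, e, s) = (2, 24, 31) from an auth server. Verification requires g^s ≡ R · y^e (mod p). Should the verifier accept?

reject

g^s mod p:
34^2 = 1156 ≡ 43
34^4 ≡ 43^2 = 1849 ≡ 47
34^8 ≡ 47^2 = 2209 ≡ 36
34^16 ≡ 36^2 = 1296 ≡ 24
31 = 16 + 8 + 4 + 2 + 1, so 34^31 ≡ 24·36·47·43·34 ≡ 45 (mod 53)
R · y^e mod p:
22^2 = 484 ≡ 7
22^4 ≡ 7^2 = 49
22^8 ≡ 49^2 = 2401 ≡ 16
22^16 ≡ 16^2 = 256 ≡ 44
24 = 16 + 8, so 22^24 ≡ 44·16 ≡ 15 (mod 53)
2·15 = 30 ≡ 30 (mod 53)
45 ≠ 30; the check fails.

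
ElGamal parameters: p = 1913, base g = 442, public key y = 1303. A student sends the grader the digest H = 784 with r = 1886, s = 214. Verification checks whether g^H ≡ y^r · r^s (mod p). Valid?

no

Left side g^H mod p:
Squares mod 1913: 442^1≡442, 442^2≡238, 442^4≡1167, 442^8≡1746, 442^16≡1107, 442^32≡1129, 442^64≡583, 442^128≡1288, 442^256≡373, 442^512≡1393
784 = 512 + 256 + 16, so 442^784 ≡ 1393·373·1107 ≡ 1400 (mod 1913)
Right side y^r · r^s mod p:
Squares mod 1913: 1303^1≡1303, 1303^2≡978, 1303^4≡1897, 1303^8≡256, 1303^16≡494, 1303^32≡1085, 1303^64≡730, 1303^128≡1086, 1303^256≡988, 1303^512≡514, 1303^1024≡202
1886 = 1024 + 512 + 256 + 64 + 16 + 8 + 4 + 2, so 1303^1886 ≡ 202·514·988·730·494·256·1897·978 ≡ 1821 (mod 1913)
Squares mod 1913: 1886^1≡1886, 1886^2≡729, 1886^4≡1540, 1886^8≡1393, 1886^16≡667, 1886^32≡1073, 1886^64≡1616, 1886^128≡211
214 = 128 + 64 + 16 + 4 + 2, so 1886^214 ≡ 211·1616·667·1540·729 ≡ 368 (mod 1913)
1821·368 = 670128 ≡ 578 (mod 1913)
1400 ≠ 578, so verification fails.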